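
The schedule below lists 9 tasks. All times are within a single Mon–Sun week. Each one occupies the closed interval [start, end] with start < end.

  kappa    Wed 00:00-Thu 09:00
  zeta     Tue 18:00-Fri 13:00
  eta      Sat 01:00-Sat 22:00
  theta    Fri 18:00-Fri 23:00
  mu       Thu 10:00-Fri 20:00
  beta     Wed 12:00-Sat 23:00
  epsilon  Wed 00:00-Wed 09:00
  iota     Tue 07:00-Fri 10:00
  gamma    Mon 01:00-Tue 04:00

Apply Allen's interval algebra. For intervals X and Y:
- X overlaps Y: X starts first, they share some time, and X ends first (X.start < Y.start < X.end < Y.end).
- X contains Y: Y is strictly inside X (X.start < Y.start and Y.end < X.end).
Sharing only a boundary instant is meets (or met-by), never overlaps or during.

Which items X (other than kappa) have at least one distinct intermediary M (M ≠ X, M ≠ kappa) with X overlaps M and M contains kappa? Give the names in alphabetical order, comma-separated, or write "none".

Target kappa = [Wed 00:00, Thu 09:00].
Intermediaries M with M contains kappa: iota, zeta.
Via iota — items with X overlaps iota: none.
Via zeta — items with X overlaps zeta: iota.
Union: iota.

iota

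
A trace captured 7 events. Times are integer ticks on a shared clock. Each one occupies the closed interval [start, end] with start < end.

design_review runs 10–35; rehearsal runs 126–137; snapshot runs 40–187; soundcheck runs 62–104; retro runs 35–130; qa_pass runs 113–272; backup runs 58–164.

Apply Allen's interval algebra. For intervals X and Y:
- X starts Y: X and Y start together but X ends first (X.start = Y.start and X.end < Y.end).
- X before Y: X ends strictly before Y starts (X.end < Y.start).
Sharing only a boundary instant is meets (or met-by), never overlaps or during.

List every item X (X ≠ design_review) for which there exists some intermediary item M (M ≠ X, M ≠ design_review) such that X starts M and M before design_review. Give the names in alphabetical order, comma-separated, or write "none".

none

Target design_review = [10, 35].
Intermediaries M with M before design_review: none.
Union: none.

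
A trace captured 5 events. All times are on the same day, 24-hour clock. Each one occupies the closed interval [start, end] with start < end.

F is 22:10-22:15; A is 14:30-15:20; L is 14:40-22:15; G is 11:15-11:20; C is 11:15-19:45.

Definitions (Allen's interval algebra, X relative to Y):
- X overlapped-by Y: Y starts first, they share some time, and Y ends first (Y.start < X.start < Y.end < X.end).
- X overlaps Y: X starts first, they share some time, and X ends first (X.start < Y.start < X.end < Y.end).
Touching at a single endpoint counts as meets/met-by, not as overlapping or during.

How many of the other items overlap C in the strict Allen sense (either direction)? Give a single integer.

1

Target C = [11:15, 19:45].
A [14:30, 15:20] → during → no.
F [22:10, 22:15] → after → no.
G [11:15, 11:20] → starts → no.
L [14:40, 22:15] → overlapped-by → counts.
Total: 1.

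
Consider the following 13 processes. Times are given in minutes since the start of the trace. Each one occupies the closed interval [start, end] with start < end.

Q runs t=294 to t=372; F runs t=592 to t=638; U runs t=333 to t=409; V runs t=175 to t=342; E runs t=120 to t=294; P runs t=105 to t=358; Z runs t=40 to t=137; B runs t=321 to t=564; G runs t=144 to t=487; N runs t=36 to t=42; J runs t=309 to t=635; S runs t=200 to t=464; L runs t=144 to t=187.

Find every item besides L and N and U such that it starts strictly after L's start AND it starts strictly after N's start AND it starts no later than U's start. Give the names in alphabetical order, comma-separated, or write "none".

Conditions: its start is strictly after L's start (X.start > t=144) AND its start is strictly after N's start (X.start > t=36) AND its start is no later than U's start (X.start <= t=333).
B: start t=321 > t=144? ✓; start t=321 > t=36? ✓; start t=321 <= t=333? ✓ → yes.
E: start t=120 > t=144? ✗; start t=120 > t=36? ✓; start t=120 <= t=333? ✓ → no.
F: start t=592 > t=144? ✓; start t=592 > t=36? ✓; start t=592 <= t=333? ✗ → no.
G: start t=144 > t=144? ✗; start t=144 > t=36? ✓; start t=144 <= t=333? ✓ → no.
J: start t=309 > t=144? ✓; start t=309 > t=36? ✓; start t=309 <= t=333? ✓ → yes.
P: start t=105 > t=144? ✗; start t=105 > t=36? ✓; start t=105 <= t=333? ✓ → no.
Q: start t=294 > t=144? ✓; start t=294 > t=36? ✓; start t=294 <= t=333? ✓ → yes.
S: start t=200 > t=144? ✓; start t=200 > t=36? ✓; start t=200 <= t=333? ✓ → yes.
V: start t=175 > t=144? ✓; start t=175 > t=36? ✓; start t=175 <= t=333? ✓ → yes.
Z: start t=40 > t=144? ✗; start t=40 > t=36? ✓; start t=40 <= t=333? ✓ → no.
Result: B, J, Q, S, V.

B, J, Q, S, V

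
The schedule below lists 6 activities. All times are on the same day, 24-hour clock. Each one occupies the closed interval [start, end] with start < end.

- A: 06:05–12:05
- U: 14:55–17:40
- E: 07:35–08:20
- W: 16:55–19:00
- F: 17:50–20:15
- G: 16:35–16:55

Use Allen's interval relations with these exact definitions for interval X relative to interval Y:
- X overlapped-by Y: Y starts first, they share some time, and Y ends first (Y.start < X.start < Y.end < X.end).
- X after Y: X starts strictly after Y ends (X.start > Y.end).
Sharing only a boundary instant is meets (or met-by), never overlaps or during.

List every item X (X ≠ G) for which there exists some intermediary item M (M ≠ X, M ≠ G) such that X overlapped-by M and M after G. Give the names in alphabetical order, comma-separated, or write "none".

none

Target G = [16:35, 16:55].
Intermediaries M with M after G: F.
Via F — items with X overlapped-by F: none.
Union: none.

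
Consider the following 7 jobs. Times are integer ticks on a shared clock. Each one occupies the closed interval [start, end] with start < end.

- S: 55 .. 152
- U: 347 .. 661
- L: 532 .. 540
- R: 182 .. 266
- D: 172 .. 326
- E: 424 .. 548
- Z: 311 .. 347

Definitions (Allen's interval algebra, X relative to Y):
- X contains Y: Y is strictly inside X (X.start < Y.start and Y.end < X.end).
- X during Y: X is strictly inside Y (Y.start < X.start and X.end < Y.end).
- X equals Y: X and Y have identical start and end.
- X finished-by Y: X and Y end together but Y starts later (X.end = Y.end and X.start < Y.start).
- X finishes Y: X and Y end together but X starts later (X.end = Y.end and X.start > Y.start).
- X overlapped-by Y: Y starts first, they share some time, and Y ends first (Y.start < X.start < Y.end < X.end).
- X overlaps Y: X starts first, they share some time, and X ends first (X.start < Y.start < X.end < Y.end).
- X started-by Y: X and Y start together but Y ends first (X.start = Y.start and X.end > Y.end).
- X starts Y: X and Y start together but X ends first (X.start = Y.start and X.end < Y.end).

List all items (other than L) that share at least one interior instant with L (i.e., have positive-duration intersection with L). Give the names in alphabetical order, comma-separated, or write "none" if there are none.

Target L = [532, 540].
D [172, 326] → before → no.
E [424, 548] → contains → yes.
R [182, 266] → before → no.
S [55, 152] → before → no.
U [347, 661] → contains → yes.
Z [311, 347] → before → no.
Result: E, U.

E, U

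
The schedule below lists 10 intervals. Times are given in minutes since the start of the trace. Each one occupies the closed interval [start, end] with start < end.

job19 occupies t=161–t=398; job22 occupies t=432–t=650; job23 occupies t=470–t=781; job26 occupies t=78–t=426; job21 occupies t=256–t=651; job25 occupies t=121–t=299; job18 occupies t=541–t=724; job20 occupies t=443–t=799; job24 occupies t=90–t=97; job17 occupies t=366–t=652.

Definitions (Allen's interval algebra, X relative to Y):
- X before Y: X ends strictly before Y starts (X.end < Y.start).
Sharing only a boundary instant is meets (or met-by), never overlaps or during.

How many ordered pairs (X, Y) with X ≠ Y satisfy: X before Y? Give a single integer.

Checking all 90 ordered pairs for relation 'before'; matching pairs in alphabetical order:
(job19, job18): job19 before job18 ✓
(job19, job20): job19 before job20 ✓
(job19, job22): job19 before job22 ✓
(job19, job23): job19 before job23 ✓
(job24, job17): job24 before job17 ✓
(job24, job18): job24 before job18 ✓
(job24, job19): job24 before job19 ✓
(job24, job20): job24 before job20 ✓
(job24, job21): job24 before job21 ✓
(job24, job22): job24 before job22 ✓
(job24, job23): job24 before job23 ✓
(job24, job25): job24 before job25 ✓
(job25, job17): job25 before job17 ✓
(job25, job18): job25 before job18 ✓
(job25, job20): job25 before job20 ✓
(job25, job22): job25 before job22 ✓
(job25, job23): job25 before job23 ✓
(job26, job18): job26 before job18 ✓
(job26, job20): job26 before job20 ✓
(job26, job22): job26 before job22 ✓
(job26, job23): job26 before job23 ✓
Count: 21.

21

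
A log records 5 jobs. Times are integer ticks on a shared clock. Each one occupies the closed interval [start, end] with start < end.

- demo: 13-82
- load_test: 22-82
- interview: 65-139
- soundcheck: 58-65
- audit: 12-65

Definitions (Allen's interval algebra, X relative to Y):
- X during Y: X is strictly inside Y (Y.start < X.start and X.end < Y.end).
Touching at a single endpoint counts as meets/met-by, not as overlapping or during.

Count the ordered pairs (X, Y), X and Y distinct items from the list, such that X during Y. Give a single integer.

2

Checking all 20 ordered pairs for relation 'during'; matching pairs in alphabetical order:
(soundcheck, demo): soundcheck during demo ✓
(soundcheck, load_test): soundcheck during load_test ✓
Count: 2.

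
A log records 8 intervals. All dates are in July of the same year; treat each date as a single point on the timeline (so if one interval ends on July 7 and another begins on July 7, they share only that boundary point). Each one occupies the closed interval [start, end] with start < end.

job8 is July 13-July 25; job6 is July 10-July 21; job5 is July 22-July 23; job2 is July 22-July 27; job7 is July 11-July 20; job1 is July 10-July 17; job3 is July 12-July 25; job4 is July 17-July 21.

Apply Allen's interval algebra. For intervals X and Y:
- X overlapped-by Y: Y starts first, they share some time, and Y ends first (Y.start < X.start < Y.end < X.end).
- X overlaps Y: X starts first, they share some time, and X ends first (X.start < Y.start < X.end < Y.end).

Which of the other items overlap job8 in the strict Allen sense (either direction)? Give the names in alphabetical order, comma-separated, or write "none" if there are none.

job1, job2, job6, job7

Target job8 = [July 13, July 25].
job1 [July 10, July 17] → overlaps → yes.
job2 [July 22, July 27] → overlapped-by → yes.
job3 [July 12, July 25] → finished-by → no.
job4 [July 17, July 21] → during → no.
job5 [July 22, July 23] → during → no.
job6 [July 10, July 21] → overlaps → yes.
job7 [July 11, July 20] → overlaps → yes.
Result: job1, job2, job6, job7.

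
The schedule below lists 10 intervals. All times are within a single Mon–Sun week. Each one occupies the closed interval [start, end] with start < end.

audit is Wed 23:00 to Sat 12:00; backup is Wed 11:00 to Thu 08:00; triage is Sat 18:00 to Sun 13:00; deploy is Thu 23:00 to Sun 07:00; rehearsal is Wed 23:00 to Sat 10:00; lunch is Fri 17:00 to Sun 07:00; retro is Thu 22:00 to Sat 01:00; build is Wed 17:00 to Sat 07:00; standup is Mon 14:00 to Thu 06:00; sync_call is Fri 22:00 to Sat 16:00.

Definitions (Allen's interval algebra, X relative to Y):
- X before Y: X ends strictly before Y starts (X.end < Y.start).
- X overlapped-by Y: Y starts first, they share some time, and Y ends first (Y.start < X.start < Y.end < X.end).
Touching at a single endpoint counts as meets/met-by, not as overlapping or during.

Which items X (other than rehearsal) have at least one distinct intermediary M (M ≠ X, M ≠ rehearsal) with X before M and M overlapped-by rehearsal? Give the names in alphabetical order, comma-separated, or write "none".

backup, standup

Target rehearsal = [Wed 23:00, Sat 10:00].
Intermediaries M with M overlapped-by rehearsal: deploy, lunch, sync_call.
Via deploy — items with X before deploy: backup, standup.
Via lunch — items with X before lunch: backup, standup.
Via sync_call — items with X before sync_call: backup, standup.
Union: backup, standup.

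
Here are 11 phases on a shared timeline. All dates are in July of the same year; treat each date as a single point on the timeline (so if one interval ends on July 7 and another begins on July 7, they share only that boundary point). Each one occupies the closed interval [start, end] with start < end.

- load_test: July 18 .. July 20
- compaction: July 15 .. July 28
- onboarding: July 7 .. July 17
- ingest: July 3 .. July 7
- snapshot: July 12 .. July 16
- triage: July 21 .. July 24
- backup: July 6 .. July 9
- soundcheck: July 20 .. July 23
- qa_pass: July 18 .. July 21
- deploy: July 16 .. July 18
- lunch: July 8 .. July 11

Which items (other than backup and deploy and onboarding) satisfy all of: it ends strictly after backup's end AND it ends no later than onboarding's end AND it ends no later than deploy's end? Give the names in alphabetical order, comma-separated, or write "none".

Conditions: its end is strictly after backup's end (X.end > July 9) AND its end is no later than onboarding's end (X.end <= July 17) AND its end is no later than deploy's end (X.end <= July 18).
compaction: end July 28 > July 9? ✓; end July 28 <= July 17? ✗; end July 28 <= July 18? ✗ → no.
ingest: end July 7 > July 9? ✗; end July 7 <= July 17? ✓; end July 7 <= July 18? ✓ → no.
load_test: end July 20 > July 9? ✓; end July 20 <= July 17? ✗; end July 20 <= July 18? ✗ → no.
lunch: end July 11 > July 9? ✓; end July 11 <= July 17? ✓; end July 11 <= July 18? ✓ → yes.
qa_pass: end July 21 > July 9? ✓; end July 21 <= July 17? ✗; end July 21 <= July 18? ✗ → no.
snapshot: end July 16 > July 9? ✓; end July 16 <= July 17? ✓; end July 16 <= July 18? ✓ → yes.
soundcheck: end July 23 > July 9? ✓; end July 23 <= July 17? ✗; end July 23 <= July 18? ✗ → no.
triage: end July 24 > July 9? ✓; end July 24 <= July 17? ✗; end July 24 <= July 18? ✗ → no.
Result: lunch, snapshot.

lunch, snapshot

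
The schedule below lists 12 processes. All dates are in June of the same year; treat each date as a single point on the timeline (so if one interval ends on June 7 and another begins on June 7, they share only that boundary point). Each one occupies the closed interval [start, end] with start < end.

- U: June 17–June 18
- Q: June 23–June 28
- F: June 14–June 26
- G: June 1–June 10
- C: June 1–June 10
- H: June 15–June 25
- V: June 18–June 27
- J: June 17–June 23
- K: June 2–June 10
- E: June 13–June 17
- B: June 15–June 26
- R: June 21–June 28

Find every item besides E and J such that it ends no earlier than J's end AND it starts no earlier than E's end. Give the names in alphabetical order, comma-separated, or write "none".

Q, R, V

Conditions: its end is no earlier than J's end (X.end >= June 23) AND its start is no earlier than E's end (X.start >= June 17).
B: end June 26 >= June 23? ✓; start June 15 >= June 17? ✗ → no.
C: end June 10 >= June 23? ✗; start June 1 >= June 17? ✗ → no.
F: end June 26 >= June 23? ✓; start June 14 >= June 17? ✗ → no.
G: end June 10 >= June 23? ✗; start June 1 >= June 17? ✗ → no.
H: end June 25 >= June 23? ✓; start June 15 >= June 17? ✗ → no.
K: end June 10 >= June 23? ✗; start June 2 >= June 17? ✗ → no.
Q: end June 28 >= June 23? ✓; start June 23 >= June 17? ✓ → yes.
R: end June 28 >= June 23? ✓; start June 21 >= June 17? ✓ → yes.
U: end June 18 >= June 23? ✗; start June 17 >= June 17? ✓ → no.
V: end June 27 >= June 23? ✓; start June 18 >= June 17? ✓ → yes.
Result: Q, R, V.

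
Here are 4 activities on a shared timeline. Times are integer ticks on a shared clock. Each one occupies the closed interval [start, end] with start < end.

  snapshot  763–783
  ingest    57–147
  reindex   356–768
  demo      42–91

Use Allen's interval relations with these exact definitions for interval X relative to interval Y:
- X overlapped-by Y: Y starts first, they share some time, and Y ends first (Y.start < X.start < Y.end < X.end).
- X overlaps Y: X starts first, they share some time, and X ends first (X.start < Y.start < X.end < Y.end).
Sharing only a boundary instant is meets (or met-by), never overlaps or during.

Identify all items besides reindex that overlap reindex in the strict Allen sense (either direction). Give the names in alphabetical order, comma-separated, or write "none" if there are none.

Target reindex = [356, 768].
demo [42, 91] → before → no.
ingest [57, 147] → before → no.
snapshot [763, 783] → overlapped-by → yes.
Result: snapshot.

snapshot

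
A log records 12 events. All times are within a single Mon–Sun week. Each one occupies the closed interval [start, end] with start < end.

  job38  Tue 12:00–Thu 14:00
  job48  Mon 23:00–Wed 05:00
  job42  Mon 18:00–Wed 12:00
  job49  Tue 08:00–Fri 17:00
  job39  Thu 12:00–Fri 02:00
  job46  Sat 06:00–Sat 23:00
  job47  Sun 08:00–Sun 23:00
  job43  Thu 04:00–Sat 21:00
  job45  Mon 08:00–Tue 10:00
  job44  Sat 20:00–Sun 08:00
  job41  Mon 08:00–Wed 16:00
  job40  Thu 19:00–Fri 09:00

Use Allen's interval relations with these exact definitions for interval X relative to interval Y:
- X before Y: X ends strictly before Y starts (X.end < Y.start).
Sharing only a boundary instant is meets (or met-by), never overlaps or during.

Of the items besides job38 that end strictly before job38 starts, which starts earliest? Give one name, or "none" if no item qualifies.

Target job38 = [Tue 12:00, Thu 14:00].
job39 [Thu 12:00, Fri 02:00] → overlapped-by → excluded.
job40 [Thu 19:00, Fri 09:00] → after → excluded.
job41 [Mon 08:00, Wed 16:00] → overlaps → excluded.
job42 [Mon 18:00, Wed 12:00] → overlaps → excluded.
job43 [Thu 04:00, Sat 21:00] → overlapped-by → excluded.
job44 [Sat 20:00, Sun 08:00] → after → excluded.
job45 [Mon 08:00, Tue 10:00] → before → candidate.
job46 [Sat 06:00, Sat 23:00] → after → excluded.
job47 [Sun 08:00, Sun 23:00] → after → excluded.
job48 [Mon 23:00, Wed 05:00] → overlaps → excluded.
job49 [Tue 08:00, Fri 17:00] → contains → excluded.
Among candidates, earliest start is Mon 08:00 → job45.

job45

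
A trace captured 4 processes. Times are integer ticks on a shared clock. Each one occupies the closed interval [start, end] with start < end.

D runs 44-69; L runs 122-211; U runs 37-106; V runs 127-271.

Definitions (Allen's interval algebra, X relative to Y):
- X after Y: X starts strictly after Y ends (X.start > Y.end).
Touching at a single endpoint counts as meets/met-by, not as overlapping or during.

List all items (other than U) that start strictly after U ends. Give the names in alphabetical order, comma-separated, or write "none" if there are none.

Target U = [37, 106].
D [44, 69] → during → no.
L [122, 211] → after → yes.
V [127, 271] → after → yes.
Result: L, V.

L, V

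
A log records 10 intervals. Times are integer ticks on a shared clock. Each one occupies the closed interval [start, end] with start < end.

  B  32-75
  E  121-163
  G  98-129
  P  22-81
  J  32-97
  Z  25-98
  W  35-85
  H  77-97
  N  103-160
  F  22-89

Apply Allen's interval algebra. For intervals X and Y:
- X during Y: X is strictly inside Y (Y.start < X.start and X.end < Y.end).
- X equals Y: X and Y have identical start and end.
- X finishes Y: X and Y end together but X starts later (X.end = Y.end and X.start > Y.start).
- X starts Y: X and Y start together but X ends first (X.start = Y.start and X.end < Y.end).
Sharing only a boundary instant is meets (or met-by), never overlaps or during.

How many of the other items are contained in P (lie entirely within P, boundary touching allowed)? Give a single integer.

1

Target P = [22, 81].
B [32, 75] → during → counts.
E [121, 163] → after → no.
F [22, 89] → started-by → no.
G [98, 129] → after → no.
H [77, 97] → overlapped-by → no.
J [32, 97] → overlapped-by → no.
N [103, 160] → after → no.
W [35, 85] → overlapped-by → no.
Z [25, 98] → overlapped-by → no.
Total: 1.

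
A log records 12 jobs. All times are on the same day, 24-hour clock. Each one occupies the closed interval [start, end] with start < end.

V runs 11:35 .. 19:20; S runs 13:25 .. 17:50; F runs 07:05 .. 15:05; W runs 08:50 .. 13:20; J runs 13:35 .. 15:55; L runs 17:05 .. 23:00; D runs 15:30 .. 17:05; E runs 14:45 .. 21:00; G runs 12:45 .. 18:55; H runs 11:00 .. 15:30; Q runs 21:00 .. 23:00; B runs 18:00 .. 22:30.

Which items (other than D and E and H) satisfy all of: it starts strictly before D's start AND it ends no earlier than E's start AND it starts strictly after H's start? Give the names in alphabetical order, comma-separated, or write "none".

Conditions: its start is strictly before D's start (X.start < 15:30) AND its end is no earlier than E's start (X.end >= 14:45) AND its start is strictly after H's start (X.start > 11:00).
B: start 18:00 < 15:30? ✗; end 22:30 >= 14:45? ✓; start 18:00 > 11:00? ✓ → no.
F: start 07:05 < 15:30? ✓; end 15:05 >= 14:45? ✓; start 07:05 > 11:00? ✗ → no.
G: start 12:45 < 15:30? ✓; end 18:55 >= 14:45? ✓; start 12:45 > 11:00? ✓ → yes.
J: start 13:35 < 15:30? ✓; end 15:55 >= 14:45? ✓; start 13:35 > 11:00? ✓ → yes.
L: start 17:05 < 15:30? ✗; end 23:00 >= 14:45? ✓; start 17:05 > 11:00? ✓ → no.
Q: start 21:00 < 15:30? ✗; end 23:00 >= 14:45? ✓; start 21:00 > 11:00? ✓ → no.
S: start 13:25 < 15:30? ✓; end 17:50 >= 14:45? ✓; start 13:25 > 11:00? ✓ → yes.
V: start 11:35 < 15:30? ✓; end 19:20 >= 14:45? ✓; start 11:35 > 11:00? ✓ → yes.
W: start 08:50 < 15:30? ✓; end 13:20 >= 14:45? ✗; start 08:50 > 11:00? ✗ → no.
Result: G, J, S, V.

G, J, S, V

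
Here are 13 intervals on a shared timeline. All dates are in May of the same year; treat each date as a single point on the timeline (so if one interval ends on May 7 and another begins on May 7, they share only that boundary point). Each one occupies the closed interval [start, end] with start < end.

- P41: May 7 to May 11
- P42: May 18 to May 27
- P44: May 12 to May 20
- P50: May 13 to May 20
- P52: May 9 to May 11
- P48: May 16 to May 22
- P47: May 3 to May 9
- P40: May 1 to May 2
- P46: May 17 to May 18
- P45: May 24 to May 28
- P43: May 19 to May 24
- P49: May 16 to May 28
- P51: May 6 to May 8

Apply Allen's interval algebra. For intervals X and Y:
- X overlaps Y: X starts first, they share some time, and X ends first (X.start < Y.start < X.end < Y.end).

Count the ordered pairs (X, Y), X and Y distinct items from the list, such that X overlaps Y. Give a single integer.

13

Checking all 156 ordered pairs for relation 'overlaps'; matching pairs in alphabetical order:
(P42, P45): P42 overlaps P45 ✓
(P44, P42): P44 overlaps P42 ✓
(P44, P43): P44 overlaps P43 ✓
(P44, P48): P44 overlaps P48 ✓
(P44, P49): P44 overlaps P49 ✓
(P47, P41): P47 overlaps P41 ✓
(P48, P42): P48 overlaps P42 ✓
(P48, P43): P48 overlaps P43 ✓
(P50, P42): P50 overlaps P42 ✓
(P50, P43): P50 overlaps P43 ✓
(P50, P48): P50 overlaps P48 ✓
(P50, P49): P50 overlaps P49 ✓
(P51, P41): P51 overlaps P41 ✓
Count: 13.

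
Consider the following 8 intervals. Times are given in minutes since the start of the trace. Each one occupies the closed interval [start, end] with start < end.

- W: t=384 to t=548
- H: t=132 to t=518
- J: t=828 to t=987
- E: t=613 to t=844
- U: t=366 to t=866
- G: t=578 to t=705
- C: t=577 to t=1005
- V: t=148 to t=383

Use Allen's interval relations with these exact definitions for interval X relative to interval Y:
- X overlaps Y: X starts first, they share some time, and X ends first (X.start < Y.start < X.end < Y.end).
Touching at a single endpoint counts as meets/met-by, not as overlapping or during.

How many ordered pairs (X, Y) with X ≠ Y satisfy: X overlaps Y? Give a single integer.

7

Checking all 56 ordered pairs for relation 'overlaps'; matching pairs in alphabetical order:
(E, J): E overlaps J ✓
(G, E): G overlaps E ✓
(H, U): H overlaps U ✓
(H, W): H overlaps W ✓
(U, C): U overlaps C ✓
(U, J): U overlaps J ✓
(V, U): V overlaps U ✓
Count: 7.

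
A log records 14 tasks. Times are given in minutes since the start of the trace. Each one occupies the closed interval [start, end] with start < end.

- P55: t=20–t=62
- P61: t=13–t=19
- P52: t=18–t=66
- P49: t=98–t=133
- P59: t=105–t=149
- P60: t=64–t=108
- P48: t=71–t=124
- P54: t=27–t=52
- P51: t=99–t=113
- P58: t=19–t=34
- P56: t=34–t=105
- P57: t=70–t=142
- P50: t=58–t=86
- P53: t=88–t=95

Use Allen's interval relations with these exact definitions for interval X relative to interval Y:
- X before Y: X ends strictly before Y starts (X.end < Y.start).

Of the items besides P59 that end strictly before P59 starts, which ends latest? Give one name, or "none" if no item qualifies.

Target P59 = [t=105, t=149].
P48 [t=71, t=124] → overlaps → excluded.
P49 [t=98, t=133] → overlaps → excluded.
P50 [t=58, t=86] → before → candidate.
P51 [t=99, t=113] → overlaps → excluded.
P52 [t=18, t=66] → before → candidate.
P53 [t=88, t=95] → before → candidate.
P54 [t=27, t=52] → before → candidate.
P55 [t=20, t=62] → before → candidate.
P56 [t=34, t=105] → meets → excluded.
P57 [t=70, t=142] → overlaps → excluded.
P58 [t=19, t=34] → before → candidate.
P60 [t=64, t=108] → overlaps → excluded.
P61 [t=13, t=19] → before → candidate.
Among candidates, latest end is t=95 → P53.

P53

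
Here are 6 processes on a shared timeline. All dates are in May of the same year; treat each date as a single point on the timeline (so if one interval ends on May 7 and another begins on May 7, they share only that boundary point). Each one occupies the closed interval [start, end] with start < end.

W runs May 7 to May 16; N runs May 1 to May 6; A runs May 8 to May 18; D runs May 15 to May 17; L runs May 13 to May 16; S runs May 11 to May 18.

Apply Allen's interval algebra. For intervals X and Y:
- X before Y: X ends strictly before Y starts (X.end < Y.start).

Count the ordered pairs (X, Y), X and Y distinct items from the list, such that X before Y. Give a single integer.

Checking all 30 ordered pairs for relation 'before'; matching pairs in alphabetical order:
(N, A): N before A ✓
(N, D): N before D ✓
(N, L): N before L ✓
(N, S): N before S ✓
(N, W): N before W ✓
Count: 5.

5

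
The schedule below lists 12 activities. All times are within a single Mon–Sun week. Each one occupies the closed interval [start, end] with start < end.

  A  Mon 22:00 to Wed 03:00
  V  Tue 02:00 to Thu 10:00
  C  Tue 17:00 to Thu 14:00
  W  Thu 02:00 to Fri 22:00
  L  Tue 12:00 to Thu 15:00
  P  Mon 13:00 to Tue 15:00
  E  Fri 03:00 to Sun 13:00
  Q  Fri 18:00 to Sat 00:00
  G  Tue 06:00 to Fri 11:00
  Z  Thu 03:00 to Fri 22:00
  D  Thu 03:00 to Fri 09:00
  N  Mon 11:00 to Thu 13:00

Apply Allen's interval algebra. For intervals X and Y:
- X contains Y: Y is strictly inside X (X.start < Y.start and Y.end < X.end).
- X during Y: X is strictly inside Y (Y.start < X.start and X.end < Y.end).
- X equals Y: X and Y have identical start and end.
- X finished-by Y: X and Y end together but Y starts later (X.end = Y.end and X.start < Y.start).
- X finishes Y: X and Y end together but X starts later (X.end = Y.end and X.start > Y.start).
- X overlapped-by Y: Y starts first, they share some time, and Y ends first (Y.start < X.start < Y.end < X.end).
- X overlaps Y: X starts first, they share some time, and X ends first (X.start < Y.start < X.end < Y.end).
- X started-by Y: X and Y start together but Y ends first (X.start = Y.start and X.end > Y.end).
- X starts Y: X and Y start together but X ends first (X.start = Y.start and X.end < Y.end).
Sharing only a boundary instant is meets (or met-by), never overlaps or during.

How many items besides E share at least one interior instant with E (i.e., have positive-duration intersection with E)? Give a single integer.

Target E = [Fri 03:00, Sun 13:00].
A [Mon 22:00, Wed 03:00] → before → no.
C [Tue 17:00, Thu 14:00] → before → no.
D [Thu 03:00, Fri 09:00] → overlaps → counts.
G [Tue 06:00, Fri 11:00] → overlaps → counts.
L [Tue 12:00, Thu 15:00] → before → no.
N [Mon 11:00, Thu 13:00] → before → no.
P [Mon 13:00, Tue 15:00] → before → no.
Q [Fri 18:00, Sat 00:00] → during → counts.
V [Tue 02:00, Thu 10:00] → before → no.
W [Thu 02:00, Fri 22:00] → overlaps → counts.
Z [Thu 03:00, Fri 22:00] → overlaps → counts.
Total: 5.

5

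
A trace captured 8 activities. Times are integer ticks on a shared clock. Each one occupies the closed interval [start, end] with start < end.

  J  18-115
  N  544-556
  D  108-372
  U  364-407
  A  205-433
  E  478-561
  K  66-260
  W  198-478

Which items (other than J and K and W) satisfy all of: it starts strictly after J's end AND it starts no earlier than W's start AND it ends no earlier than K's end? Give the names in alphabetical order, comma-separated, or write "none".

Conditions: its start is strictly after J's end (X.start > 115) AND its start is no earlier than W's start (X.start >= 198) AND its end is no earlier than K's end (X.end >= 260).
A: start 205 > 115? ✓; start 205 >= 198? ✓; end 433 >= 260? ✓ → yes.
D: start 108 > 115? ✗; start 108 >= 198? ✗; end 372 >= 260? ✓ → no.
E: start 478 > 115? ✓; start 478 >= 198? ✓; end 561 >= 260? ✓ → yes.
N: start 544 > 115? ✓; start 544 >= 198? ✓; end 556 >= 260? ✓ → yes.
U: start 364 > 115? ✓; start 364 >= 198? ✓; end 407 >= 260? ✓ → yes.
Result: A, E, N, U.

A, E, N, U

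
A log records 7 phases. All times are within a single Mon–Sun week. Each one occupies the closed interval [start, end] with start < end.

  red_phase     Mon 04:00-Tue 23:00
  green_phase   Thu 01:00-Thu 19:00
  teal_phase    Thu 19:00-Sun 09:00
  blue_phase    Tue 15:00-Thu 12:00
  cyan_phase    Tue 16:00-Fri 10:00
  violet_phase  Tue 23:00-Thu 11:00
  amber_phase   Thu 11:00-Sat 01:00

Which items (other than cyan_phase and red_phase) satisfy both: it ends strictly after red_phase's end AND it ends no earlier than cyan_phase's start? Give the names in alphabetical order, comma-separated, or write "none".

amber_phase, blue_phase, green_phase, teal_phase, violet_phase

Conditions: its end is strictly after red_phase's end (X.end > Tue 23:00) AND its end is no earlier than cyan_phase's start (X.end >= Tue 16:00).
amber_phase: end Sat 01:00 > Tue 23:00? ✓; end Sat 01:00 >= Tue 16:00? ✓ → yes.
blue_phase: end Thu 12:00 > Tue 23:00? ✓; end Thu 12:00 >= Tue 16:00? ✓ → yes.
green_phase: end Thu 19:00 > Tue 23:00? ✓; end Thu 19:00 >= Tue 16:00? ✓ → yes.
teal_phase: end Sun 09:00 > Tue 23:00? ✓; end Sun 09:00 >= Tue 16:00? ✓ → yes.
violet_phase: end Thu 11:00 > Tue 23:00? ✓; end Thu 11:00 >= Tue 16:00? ✓ → yes.
Result: amber_phase, blue_phase, green_phase, teal_phase, violet_phase.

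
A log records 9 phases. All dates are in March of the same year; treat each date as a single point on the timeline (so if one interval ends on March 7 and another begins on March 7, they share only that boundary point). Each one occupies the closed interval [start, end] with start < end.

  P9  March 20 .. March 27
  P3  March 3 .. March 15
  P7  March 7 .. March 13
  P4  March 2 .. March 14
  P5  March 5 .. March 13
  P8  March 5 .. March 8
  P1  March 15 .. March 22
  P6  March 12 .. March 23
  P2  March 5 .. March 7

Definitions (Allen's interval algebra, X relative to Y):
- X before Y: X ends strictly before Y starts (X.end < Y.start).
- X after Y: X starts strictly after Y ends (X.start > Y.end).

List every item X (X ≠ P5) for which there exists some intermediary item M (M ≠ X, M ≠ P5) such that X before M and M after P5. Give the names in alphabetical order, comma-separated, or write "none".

P2, P3, P4, P7, P8

Target P5 = [March 5, March 13].
Intermediaries M with M after P5: P1, P9.
Via P1 — items with X before P1: P2, P4, P7, P8.
Via P9 — items with X before P9: P2, P3, P4, P7, P8.
Union: P2, P3, P4, P7, P8.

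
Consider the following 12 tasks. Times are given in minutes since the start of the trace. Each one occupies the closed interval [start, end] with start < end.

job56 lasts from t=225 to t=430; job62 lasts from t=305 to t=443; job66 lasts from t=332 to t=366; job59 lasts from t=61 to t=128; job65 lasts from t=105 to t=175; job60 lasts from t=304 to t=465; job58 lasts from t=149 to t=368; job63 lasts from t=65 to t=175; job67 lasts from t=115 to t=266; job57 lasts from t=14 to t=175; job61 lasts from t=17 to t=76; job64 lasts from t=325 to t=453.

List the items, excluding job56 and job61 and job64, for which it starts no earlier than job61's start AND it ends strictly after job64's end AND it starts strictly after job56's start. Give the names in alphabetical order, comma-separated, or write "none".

job60

Conditions: its start is no earlier than job61's start (X.start >= t=17) AND its end is strictly after job64's end (X.end > t=453) AND its start is strictly after job56's start (X.start > t=225).
job57: start t=14 >= t=17? ✗; end t=175 > t=453? ✗; start t=14 > t=225? ✗ → no.
job58: start t=149 >= t=17? ✓; end t=368 > t=453? ✗; start t=149 > t=225? ✗ → no.
job59: start t=61 >= t=17? ✓; end t=128 > t=453? ✗; start t=61 > t=225? ✗ → no.
job60: start t=304 >= t=17? ✓; end t=465 > t=453? ✓; start t=304 > t=225? ✓ → yes.
job62: start t=305 >= t=17? ✓; end t=443 > t=453? ✗; start t=305 > t=225? ✓ → no.
job63: start t=65 >= t=17? ✓; end t=175 > t=453? ✗; start t=65 > t=225? ✗ → no.
job65: start t=105 >= t=17? ✓; end t=175 > t=453? ✗; start t=105 > t=225? ✗ → no.
job66: start t=332 >= t=17? ✓; end t=366 > t=453? ✗; start t=332 > t=225? ✓ → no.
job67: start t=115 >= t=17? ✓; end t=266 > t=453? ✗; start t=115 > t=225? ✗ → no.
Result: job60.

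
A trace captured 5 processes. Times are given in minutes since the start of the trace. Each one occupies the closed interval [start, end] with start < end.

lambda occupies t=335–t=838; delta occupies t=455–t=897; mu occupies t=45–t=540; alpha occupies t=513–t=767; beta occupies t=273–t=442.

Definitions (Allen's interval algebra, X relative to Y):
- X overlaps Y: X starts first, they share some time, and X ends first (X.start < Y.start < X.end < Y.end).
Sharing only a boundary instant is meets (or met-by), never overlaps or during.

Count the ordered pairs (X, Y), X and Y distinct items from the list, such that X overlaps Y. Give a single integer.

Checking all 20 ordered pairs for relation 'overlaps'; matching pairs in alphabetical order:
(beta, lambda): beta overlaps lambda ✓
(lambda, delta): lambda overlaps delta ✓
(mu, alpha): mu overlaps alpha ✓
(mu, delta): mu overlaps delta ✓
(mu, lambda): mu overlaps lambda ✓
Count: 5.

5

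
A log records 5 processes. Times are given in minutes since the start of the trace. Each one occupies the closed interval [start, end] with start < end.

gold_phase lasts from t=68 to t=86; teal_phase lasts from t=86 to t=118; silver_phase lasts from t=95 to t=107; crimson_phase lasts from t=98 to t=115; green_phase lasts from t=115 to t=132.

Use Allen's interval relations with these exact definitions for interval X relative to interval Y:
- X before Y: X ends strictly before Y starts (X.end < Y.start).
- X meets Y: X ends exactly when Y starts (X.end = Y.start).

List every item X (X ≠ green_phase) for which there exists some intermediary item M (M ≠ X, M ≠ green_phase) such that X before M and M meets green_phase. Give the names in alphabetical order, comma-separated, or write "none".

gold_phase

Target green_phase = [t=115, t=132].
Intermediaries M with M meets green_phase: crimson_phase.
Via crimson_phase — items with X before crimson_phase: gold_phase.
Union: gold_phase.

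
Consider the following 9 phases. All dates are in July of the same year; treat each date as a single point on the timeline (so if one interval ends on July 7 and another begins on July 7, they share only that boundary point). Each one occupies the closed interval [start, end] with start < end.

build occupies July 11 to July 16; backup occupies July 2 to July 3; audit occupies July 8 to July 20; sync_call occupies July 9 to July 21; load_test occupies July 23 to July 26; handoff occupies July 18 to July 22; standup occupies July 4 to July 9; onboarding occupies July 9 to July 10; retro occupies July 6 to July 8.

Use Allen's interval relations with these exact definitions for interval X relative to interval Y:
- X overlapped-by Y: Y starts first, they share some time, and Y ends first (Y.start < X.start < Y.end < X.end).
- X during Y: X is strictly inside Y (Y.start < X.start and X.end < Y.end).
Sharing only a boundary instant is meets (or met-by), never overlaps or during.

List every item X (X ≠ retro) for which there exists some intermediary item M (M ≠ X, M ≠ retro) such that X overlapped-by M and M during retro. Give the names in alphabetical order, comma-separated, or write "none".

Target retro = [July 6, July 8].
Intermediaries M with M during retro: none.
Union: none.

none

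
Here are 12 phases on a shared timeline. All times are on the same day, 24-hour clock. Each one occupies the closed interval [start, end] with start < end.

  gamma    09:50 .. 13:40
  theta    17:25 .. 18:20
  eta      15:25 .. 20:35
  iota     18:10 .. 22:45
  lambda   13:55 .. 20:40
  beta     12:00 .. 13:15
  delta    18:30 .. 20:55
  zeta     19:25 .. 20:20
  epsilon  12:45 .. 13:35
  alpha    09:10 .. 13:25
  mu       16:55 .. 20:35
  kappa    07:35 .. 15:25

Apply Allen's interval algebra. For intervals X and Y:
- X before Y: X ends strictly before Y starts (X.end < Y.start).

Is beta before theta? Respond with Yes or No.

beta = [12:00, 13:15], theta = [17:25, 18:20].
Actual relation of beta to theta: before.
Asked whether 'before' holds → Yes.

Yes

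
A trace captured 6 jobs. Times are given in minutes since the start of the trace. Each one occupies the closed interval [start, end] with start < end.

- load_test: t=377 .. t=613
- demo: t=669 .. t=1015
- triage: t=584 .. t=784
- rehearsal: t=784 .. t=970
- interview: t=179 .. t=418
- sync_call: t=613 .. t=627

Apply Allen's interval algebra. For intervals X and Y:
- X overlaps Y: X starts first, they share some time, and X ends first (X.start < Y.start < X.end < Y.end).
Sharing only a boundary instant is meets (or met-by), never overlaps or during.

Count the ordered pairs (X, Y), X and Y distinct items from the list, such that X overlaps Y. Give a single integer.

3

Checking all 30 ordered pairs for relation 'overlaps'; matching pairs in alphabetical order:
(interview, load_test): interview overlaps load_test ✓
(load_test, triage): load_test overlaps triage ✓
(triage, demo): triage overlaps demo ✓
Count: 3.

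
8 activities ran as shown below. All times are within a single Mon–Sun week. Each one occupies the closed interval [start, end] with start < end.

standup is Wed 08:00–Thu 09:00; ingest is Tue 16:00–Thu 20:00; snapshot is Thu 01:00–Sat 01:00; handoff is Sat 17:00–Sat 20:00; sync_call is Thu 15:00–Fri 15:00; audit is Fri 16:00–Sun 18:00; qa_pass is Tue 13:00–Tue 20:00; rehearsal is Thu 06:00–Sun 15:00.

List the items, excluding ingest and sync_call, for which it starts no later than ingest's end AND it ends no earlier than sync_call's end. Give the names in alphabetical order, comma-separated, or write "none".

Conditions: its start is no later than ingest's end (X.start <= Thu 20:00) AND its end is no earlier than sync_call's end (X.end >= Fri 15:00).
audit: start Fri 16:00 <= Thu 20:00? ✗; end Sun 18:00 >= Fri 15:00? ✓ → no.
handoff: start Sat 17:00 <= Thu 20:00? ✗; end Sat 20:00 >= Fri 15:00? ✓ → no.
qa_pass: start Tue 13:00 <= Thu 20:00? ✓; end Tue 20:00 >= Fri 15:00? ✗ → no.
rehearsal: start Thu 06:00 <= Thu 20:00? ✓; end Sun 15:00 >= Fri 15:00? ✓ → yes.
snapshot: start Thu 01:00 <= Thu 20:00? ✓; end Sat 01:00 >= Fri 15:00? ✓ → yes.
standup: start Wed 08:00 <= Thu 20:00? ✓; end Thu 09:00 >= Fri 15:00? ✗ → no.
Result: rehearsal, snapshot.

rehearsal, snapshot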